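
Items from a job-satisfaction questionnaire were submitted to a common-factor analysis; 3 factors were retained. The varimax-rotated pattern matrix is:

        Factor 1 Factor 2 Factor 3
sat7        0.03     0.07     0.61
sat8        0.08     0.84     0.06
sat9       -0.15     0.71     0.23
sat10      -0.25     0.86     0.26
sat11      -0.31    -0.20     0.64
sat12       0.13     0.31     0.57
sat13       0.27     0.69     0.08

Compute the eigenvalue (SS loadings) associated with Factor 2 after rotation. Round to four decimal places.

2.5664

SS loadings for Factor 2 = 0.07² + 0.84² + 0.71² + 0.86² + (-0.20)² + 0.31² + 0.69² = 0.0049 + 0.7056 + 0.5041 + 0.7396 + 0.0400 + 0.0961 + 0.4761 = 2.5664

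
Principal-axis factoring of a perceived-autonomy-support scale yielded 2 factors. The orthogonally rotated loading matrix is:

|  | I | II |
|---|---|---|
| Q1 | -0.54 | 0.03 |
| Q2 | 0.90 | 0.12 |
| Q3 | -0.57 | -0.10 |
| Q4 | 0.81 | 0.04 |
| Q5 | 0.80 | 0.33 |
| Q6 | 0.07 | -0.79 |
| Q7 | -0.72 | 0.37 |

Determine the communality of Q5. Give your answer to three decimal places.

h² = 0.80² + 0.33² = 0.6400 + 0.1089 = 0.7489

0.749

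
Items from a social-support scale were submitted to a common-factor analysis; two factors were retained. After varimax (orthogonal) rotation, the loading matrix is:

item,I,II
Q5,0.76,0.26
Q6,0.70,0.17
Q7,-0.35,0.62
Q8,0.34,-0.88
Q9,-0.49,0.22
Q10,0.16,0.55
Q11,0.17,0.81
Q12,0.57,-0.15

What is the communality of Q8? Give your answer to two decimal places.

h² = 0.34² + (-0.88)² = 0.1156 + 0.7744 = 0.8900

0.89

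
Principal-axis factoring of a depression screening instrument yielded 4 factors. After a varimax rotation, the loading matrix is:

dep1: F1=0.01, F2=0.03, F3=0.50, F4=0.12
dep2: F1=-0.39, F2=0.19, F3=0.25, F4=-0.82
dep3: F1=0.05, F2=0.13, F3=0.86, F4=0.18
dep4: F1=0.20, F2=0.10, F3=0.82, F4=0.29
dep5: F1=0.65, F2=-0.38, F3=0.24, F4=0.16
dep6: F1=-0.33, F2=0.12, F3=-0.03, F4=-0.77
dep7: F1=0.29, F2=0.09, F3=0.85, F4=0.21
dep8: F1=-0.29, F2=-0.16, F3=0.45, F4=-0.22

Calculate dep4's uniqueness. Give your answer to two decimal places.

0.19

h² = 0.20² + 0.10² + 0.82² + 0.29² = 0.0400 + 0.0100 + 0.6724 + 0.0841 = 0.8065
Uniqueness u² = 1 − h² = 1 − 0.8065 = 0.1935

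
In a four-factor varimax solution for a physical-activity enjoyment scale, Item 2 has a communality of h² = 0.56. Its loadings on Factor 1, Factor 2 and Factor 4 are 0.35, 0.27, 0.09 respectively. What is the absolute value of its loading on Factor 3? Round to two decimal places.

0.60

Under orthogonal rotation h² = Σλ², so λ_Factor 3² = h² − (0.2035) = 0.56 − 0.2035 = 0.3565.
|λ| = √0.3565 = 0.5971.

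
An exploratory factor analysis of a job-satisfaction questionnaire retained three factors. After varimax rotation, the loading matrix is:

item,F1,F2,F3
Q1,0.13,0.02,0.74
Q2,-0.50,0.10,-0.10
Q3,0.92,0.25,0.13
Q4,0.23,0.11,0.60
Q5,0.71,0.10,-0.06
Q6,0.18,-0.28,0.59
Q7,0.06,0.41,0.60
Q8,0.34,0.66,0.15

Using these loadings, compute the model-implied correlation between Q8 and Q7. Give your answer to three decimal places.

r̂ = Σ λ_i·λ_j across factors = (0.34)(0.06) + (0.66)(0.41) + (0.15)(0.60)
  = +0.0204 +0.2706 +0.0900 = 0.3810

0.381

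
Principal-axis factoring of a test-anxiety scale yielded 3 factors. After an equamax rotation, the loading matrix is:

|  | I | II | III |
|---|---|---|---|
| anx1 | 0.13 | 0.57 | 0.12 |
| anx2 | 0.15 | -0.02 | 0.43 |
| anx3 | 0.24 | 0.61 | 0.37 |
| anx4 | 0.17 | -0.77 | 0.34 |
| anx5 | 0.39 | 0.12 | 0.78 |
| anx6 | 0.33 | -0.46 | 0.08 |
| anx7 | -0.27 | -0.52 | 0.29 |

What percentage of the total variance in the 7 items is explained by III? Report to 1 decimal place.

SS loadings for III = 0.12² + 0.43² + 0.37² + 0.34² + 0.78² + 0.08² + 0.29² = 1.1507
With 7 standardized items, total variance = 7. Proportion = 1.1507/7 = 0.1644 → 16.44%.

16.4%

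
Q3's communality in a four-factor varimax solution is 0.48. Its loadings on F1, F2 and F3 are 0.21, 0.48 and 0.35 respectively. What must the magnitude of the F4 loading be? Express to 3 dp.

Under orthogonal rotation h² = Σλ², so λ_F4² = h² − (0.3970) = 0.48 − 0.3970 = 0.0830.
|λ| = √0.0830 = 0.2881.

0.288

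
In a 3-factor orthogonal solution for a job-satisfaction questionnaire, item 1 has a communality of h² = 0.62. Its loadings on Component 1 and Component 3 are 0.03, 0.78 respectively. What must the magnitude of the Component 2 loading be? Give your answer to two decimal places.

0.10

Under orthogonal rotation h² = Σλ², so λ_Component 2² = h² − (0.6093) = 0.62 − 0.6093 = 0.0107.
|λ| = √0.0107 = 0.1034.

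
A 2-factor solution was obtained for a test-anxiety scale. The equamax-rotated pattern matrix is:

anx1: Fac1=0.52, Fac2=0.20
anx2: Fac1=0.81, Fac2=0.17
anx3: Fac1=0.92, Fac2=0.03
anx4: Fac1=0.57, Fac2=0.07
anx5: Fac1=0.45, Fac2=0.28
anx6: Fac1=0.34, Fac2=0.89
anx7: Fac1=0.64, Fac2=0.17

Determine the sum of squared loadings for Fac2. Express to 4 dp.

SS loadings for Fac2 = 0.20² + 0.17² + 0.03² + 0.07² + 0.28² + 0.89² + 0.17² = 0.0400 + 0.0289 + 0.0009 + 0.0049 + 0.0784 + 0.7921 + 0.0289 = 0.9741

0.9741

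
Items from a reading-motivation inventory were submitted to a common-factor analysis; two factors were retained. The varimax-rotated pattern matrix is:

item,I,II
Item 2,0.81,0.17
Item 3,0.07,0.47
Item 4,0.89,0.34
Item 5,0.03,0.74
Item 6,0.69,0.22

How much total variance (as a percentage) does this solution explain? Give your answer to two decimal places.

57.83%

Communalities: 0.6850, 0.2258, 0.9077, 0.5485, 0.5245; Σh² = 2.8915.
Total variance with 5 standardized items is 5, so the solution explains 2.8915/5 = 0.5783 = 57.83%.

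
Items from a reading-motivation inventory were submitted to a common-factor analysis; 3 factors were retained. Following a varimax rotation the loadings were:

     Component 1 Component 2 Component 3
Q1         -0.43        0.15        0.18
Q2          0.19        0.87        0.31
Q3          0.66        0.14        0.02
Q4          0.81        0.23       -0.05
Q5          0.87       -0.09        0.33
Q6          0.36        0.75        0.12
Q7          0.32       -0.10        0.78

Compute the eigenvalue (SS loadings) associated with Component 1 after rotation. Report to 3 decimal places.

SS loadings for Component 1 = (-0.43)² + 0.19² + 0.66² + 0.81² + 0.87² + 0.36² + 0.32² = 0.1849 + 0.0361 + 0.4356 + 0.6561 + 0.7569 + 0.1296 + 0.1024 = 2.3016

2.302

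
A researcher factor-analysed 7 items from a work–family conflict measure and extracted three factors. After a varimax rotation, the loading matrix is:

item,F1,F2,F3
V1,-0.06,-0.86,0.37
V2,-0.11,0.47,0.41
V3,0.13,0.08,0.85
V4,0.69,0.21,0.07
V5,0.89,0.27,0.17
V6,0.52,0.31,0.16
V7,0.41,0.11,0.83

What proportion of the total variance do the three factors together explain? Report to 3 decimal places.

SS loadings by factor: 1.7393, 1.1921, 1.7758; total = 4.7072.
Total variance with 7 standardized items is 7, so the solution explains 4.7072/7 = 0.6725.

0.672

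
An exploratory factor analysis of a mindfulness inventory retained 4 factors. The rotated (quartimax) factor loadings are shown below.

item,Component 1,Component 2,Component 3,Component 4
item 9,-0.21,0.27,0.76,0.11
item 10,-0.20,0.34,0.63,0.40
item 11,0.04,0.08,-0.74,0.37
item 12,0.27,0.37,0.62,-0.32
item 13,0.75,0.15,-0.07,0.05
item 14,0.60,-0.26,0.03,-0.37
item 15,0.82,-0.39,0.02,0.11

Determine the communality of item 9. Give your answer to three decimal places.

0.707

h² = (-0.21)² + 0.27² + 0.76² + 0.11² = 0.0441 + 0.0729 + 0.5776 + 0.0121 = 0.7067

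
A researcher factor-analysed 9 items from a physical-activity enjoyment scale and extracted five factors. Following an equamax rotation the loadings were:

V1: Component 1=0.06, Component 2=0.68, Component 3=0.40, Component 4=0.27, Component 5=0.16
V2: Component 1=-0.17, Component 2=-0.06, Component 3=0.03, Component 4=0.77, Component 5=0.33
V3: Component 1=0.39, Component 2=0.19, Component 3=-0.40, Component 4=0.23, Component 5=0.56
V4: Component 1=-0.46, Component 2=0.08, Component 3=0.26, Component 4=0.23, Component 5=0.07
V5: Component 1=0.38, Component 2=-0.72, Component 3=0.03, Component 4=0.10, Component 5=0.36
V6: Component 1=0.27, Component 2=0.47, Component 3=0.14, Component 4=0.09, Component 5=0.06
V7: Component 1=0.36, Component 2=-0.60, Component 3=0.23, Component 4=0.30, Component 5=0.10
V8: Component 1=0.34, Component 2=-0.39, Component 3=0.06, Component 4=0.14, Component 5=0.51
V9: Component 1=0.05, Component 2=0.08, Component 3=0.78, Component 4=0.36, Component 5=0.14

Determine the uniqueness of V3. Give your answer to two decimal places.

h² = 0.39² + 0.19² + (-0.40)² + 0.23² + 0.56² = 0.1521 + 0.0361 + 0.1600 + 0.0529 + 0.3136 = 0.7147
Uniqueness u² = 1 − h² = 1 − 0.7147 = 0.2853

0.29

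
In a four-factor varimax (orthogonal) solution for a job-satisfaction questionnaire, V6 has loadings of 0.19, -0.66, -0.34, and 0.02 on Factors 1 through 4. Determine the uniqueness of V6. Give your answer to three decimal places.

0.412

h² = 0.19² + (-0.66)² + (-0.34)² + 0.02² = 0.0361 + 0.4356 + 0.1156 + 0.0004 = 0.5877
Uniqueness u² = 1 − h² = 1 − 0.5877 = 0.4123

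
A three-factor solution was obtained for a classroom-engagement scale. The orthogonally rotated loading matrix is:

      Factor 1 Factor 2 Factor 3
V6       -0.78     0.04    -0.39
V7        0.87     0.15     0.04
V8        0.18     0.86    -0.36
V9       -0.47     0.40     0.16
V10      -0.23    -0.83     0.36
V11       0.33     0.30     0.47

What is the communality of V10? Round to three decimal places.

0.871

h² = (-0.23)² + (-0.83)² + 0.36² = 0.0529 + 0.6889 + 0.1296 = 0.8714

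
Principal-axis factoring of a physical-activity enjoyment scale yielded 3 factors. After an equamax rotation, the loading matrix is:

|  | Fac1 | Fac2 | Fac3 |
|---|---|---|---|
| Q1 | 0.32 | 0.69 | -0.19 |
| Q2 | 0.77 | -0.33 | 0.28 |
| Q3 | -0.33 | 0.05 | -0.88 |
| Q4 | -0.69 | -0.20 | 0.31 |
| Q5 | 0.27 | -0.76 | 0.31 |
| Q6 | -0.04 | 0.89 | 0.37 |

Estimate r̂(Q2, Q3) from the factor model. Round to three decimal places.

-0.517

r̂ = Σ λ_i·λ_j across factors = (0.77)(-0.33) + (-0.33)(0.05) + (0.28)(-0.88)
  = -0.2541 -0.0165 -0.2464 = -0.5170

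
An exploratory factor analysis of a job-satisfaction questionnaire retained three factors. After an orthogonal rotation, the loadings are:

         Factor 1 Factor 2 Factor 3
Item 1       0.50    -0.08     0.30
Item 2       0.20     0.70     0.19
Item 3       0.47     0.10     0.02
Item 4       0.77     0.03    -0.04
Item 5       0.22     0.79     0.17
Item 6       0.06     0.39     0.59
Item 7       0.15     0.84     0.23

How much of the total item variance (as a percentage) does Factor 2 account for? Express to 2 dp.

SS loadings for Factor 2 = (-0.08)² + 0.70² + 0.10² + 0.03² + 0.79² + 0.39² + 0.84² = 1.9891
With 7 standardized items, total variance = 7. Proportion = 1.9891/7 = 0.2842 → 28.42%.

28.42%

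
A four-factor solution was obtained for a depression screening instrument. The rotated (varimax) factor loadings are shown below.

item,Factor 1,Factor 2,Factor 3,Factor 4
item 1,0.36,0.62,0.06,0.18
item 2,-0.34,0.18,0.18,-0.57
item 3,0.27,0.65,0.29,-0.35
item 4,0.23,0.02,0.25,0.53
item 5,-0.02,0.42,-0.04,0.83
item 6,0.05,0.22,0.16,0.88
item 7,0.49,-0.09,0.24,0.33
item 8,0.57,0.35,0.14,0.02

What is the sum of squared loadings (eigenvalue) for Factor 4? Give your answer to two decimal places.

2.33

SS loadings for Factor 4 = 0.18² + (-0.57)² + (-0.35)² + 0.53² + 0.83² + 0.88² + 0.33² + 0.02² = 0.0324 + 0.3249 + 0.1225 + 0.2809 + 0.6889 + 0.7744 + 0.1089 + 0.0004 = 2.3333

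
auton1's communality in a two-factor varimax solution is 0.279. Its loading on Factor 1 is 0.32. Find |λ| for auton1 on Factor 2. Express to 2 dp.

0.42

Under orthogonal rotation h² = Σλ², so λ_Factor 2² = h² − (0.1024) = 0.279 − 0.1024 = 0.1766.
|λ| = √0.1766 = 0.4202.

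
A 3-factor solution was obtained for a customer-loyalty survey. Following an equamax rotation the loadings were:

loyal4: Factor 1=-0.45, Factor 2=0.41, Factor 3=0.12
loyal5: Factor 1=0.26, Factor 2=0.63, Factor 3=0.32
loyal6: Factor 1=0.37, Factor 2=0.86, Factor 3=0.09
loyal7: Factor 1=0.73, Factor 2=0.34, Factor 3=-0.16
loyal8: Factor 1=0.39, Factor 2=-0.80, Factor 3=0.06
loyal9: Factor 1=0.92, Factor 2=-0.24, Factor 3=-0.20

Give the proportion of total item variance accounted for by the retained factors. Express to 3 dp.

0.708

Communalities: 0.3850, 0.5669, 0.8846, 0.6741, 0.7957, 0.9440; Σh² = 4.2503.
Total variance with 6 standardized items is 6, so the solution explains 4.2503/6 = 0.7084.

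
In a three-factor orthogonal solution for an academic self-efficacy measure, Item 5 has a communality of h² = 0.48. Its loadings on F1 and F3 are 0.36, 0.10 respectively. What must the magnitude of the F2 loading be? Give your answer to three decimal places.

0.583

Under orthogonal rotation h² = Σλ², so λ_F2² = h² − (0.1396) = 0.48 − 0.1396 = 0.3404.
|λ| = √0.3404 = 0.5834.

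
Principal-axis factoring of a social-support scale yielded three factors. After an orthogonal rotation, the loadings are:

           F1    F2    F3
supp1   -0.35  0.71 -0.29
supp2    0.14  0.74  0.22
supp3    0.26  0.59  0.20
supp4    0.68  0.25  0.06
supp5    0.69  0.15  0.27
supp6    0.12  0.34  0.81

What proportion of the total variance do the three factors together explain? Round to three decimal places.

0.611

Communalities: 0.7107, 0.6156, 0.4557, 0.5285, 0.5715, 0.7861; Σh² = 3.6681.
Total variance with 6 standardized items is 6, so the solution explains 3.6681/6 = 0.6113.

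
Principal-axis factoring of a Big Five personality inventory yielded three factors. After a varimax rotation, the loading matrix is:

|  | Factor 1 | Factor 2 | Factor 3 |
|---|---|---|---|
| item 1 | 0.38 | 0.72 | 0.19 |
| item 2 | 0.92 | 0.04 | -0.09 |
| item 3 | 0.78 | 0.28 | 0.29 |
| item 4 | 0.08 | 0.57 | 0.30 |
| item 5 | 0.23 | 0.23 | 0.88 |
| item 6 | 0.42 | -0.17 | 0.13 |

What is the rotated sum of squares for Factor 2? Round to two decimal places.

1.01

SS loadings for Factor 2 = 0.72² + 0.04² + 0.28² + 0.57² + 0.23² + (-0.17)² = 0.5184 + 0.0016 + 0.0784 + 0.3249 + 0.0529 + 0.0289 = 1.0051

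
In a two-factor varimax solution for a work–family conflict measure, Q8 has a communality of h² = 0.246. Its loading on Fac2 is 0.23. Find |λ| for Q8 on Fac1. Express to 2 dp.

0.44

Under orthogonal rotation h² = Σλ², so λ_Fac1² = h² − (0.0529) = 0.246 − 0.0529 = 0.1931.
|λ| = √0.1931 = 0.4394.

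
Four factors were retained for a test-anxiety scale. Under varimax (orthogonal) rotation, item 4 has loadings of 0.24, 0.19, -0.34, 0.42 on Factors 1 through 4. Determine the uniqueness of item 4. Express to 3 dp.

h² = 0.24² + 0.19² + (-0.34)² + 0.42² = 0.0576 + 0.0361 + 0.1156 + 0.1764 = 0.3857
Uniqueness u² = 1 − h² = 1 − 0.3857 = 0.6143

0.614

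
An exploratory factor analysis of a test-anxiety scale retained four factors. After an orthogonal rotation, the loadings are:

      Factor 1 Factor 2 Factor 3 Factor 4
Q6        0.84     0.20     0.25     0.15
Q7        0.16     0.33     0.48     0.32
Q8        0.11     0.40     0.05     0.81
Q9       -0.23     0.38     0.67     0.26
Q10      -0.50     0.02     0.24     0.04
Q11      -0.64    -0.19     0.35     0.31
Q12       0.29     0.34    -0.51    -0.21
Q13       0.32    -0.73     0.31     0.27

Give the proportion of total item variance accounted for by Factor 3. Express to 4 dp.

SS loadings for Factor 3 = 0.25² + 0.48² + 0.05² + 0.67² + 0.24² + 0.35² + (-0.51)² + 0.31² = 1.2806
Proportion of variance = 1.2806 / 8 = 0.1601.

0.1601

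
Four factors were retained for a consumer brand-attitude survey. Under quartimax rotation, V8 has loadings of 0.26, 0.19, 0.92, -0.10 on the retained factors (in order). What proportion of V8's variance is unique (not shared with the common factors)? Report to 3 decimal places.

0.040

h² = 0.26² + 0.19² + 0.92² + (-0.10)² = 0.0676 + 0.0361 + 0.8464 + 0.0100 = 0.9601
Uniqueness u² = 1 − h² = 1 − 0.9601 = 0.0399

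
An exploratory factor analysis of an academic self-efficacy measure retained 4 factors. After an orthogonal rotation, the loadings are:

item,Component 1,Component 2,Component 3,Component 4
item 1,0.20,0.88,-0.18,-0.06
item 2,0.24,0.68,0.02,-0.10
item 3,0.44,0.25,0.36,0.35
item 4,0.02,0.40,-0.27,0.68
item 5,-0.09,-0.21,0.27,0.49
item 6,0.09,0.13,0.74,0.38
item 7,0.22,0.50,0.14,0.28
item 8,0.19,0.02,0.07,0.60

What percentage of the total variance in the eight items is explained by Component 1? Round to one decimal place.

SS loadings for Component 1 = 0.20² + 0.24² + 0.44² + 0.02² + (-0.09)² + 0.09² + 0.22² + 0.19² = 0.3923
With 8 standardized items, total variance = 8. Proportion = 0.3923/8 = 0.0490 → 4.90%.

4.9%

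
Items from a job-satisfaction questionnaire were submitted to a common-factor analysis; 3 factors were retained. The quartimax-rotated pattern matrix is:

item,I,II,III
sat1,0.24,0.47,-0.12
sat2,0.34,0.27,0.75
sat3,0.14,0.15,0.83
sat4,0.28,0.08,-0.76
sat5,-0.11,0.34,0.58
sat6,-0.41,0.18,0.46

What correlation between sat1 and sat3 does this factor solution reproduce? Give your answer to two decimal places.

r̂ = Σ λ_i·λ_j across factors = (0.24)(0.14) + (0.47)(0.15) + (-0.12)(0.83)
  = +0.0336 +0.0705 -0.0996 = 0.0045

0.00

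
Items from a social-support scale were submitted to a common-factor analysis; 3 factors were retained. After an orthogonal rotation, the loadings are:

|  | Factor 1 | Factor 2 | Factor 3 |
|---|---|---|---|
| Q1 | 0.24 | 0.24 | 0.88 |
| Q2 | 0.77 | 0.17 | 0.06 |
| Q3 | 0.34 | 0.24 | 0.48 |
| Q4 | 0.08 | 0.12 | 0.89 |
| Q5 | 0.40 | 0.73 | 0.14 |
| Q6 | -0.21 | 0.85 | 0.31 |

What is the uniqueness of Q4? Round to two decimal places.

0.19

h² = 0.08² + 0.12² + 0.89² = 0.0064 + 0.0144 + 0.7921 = 0.8129
Uniqueness u² = 1 − h² = 1 − 0.8129 = 0.1871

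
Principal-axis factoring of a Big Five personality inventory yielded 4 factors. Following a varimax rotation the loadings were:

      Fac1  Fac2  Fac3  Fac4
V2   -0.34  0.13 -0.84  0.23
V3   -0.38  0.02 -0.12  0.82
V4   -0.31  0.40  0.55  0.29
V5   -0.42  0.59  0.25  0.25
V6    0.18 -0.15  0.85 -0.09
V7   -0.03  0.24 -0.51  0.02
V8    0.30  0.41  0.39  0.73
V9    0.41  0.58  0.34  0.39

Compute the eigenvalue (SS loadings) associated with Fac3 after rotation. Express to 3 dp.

2.335

SS loadings for Fac3 = (-0.84)² + (-0.12)² + 0.55² + 0.25² + 0.85² + (-0.51)² + 0.39² + 0.34² = 0.7056 + 0.0144 + 0.3025 + 0.0625 + 0.7225 + 0.2601 + 0.1521 + 0.1156 = 2.3353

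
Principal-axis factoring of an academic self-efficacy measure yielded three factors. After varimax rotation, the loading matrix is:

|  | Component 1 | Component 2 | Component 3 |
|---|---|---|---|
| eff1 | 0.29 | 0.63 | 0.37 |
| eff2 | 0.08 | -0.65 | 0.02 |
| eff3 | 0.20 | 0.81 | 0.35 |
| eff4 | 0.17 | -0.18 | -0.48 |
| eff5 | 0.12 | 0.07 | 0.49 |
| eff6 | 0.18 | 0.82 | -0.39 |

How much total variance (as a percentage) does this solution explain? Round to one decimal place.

SS loadings by factor: 0.2062, 2.1852, 0.8824; total = 3.2738.
Total variance with 6 standardized items is 6, so the solution explains 3.2738/6 = 0.5456 = 54.56%.

54.6%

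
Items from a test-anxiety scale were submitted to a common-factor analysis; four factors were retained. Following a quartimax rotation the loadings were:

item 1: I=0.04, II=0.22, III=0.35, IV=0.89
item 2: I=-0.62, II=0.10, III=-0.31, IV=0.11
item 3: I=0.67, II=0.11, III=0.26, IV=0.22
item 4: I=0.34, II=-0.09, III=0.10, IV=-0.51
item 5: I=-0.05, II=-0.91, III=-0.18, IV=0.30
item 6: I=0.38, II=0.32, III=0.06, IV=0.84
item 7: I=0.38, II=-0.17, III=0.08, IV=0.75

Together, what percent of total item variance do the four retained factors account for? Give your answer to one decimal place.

SS loadings by factor: 1.2418, 1.0380, 0.3386, 2.4708; total = 5.0892.
Total variance with 7 standardized items is 7, so the solution explains 5.0892/7 = 0.7270 = 72.70%.

72.7%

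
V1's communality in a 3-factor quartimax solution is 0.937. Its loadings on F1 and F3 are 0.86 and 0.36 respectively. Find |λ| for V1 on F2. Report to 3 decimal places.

Under orthogonal rotation h² = Σλ², so λ_F2² = h² − (0.8692) = 0.937 − 0.8692 = 0.0678.
|λ| = √0.0678 = 0.2604.

0.260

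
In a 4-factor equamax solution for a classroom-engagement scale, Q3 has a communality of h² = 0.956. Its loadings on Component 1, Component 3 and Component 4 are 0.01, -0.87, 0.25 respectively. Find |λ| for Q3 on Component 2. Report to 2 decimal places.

Under orthogonal rotation h² = Σλ², so λ_Component 2² = h² − (0.8195) = 0.956 − 0.8195 = 0.1365.
|λ| = √0.1365 = 0.3695.

0.37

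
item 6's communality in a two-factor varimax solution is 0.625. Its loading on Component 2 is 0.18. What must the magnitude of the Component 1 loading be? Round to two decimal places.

Under orthogonal rotation h² = Σλ², so λ_Component 1² = h² − (0.0324) = 0.625 − 0.0324 = 0.5926.
|λ| = √0.5926 = 0.7698.

0.77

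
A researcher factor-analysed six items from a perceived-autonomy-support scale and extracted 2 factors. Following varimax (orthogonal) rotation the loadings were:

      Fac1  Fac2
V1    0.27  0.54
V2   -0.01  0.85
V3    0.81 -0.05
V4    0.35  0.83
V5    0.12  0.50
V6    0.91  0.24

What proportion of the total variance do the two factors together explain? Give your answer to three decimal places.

0.618

Communalities: 0.3645, 0.7226, 0.6586, 0.8114, 0.2644, 0.8857; Σh² = 3.7072.
Total variance with 6 standardized items is 6, so the solution explains 3.7072/6 = 0.6179.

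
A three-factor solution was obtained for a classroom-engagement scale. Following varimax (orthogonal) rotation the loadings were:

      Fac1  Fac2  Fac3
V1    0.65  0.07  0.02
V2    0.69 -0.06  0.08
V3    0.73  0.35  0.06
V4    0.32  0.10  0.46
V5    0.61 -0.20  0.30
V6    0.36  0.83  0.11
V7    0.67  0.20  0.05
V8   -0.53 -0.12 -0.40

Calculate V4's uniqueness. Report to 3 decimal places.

0.676

h² = 0.32² + 0.10² + 0.46² = 0.1024 + 0.0100 + 0.2116 = 0.3240
Uniqueness u² = 1 − h² = 1 − 0.3240 = 0.6760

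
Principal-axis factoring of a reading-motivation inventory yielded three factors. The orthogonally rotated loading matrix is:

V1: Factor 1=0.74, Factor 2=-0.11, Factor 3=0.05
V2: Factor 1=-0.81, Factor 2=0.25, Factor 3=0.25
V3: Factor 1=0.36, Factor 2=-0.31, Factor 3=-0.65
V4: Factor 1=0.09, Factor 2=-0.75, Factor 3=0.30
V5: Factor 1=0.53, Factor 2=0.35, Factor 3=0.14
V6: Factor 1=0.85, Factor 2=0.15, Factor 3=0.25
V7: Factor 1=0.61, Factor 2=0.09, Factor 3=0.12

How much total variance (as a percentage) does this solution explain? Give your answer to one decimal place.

61.1%

SS loadings by factor: 2.7169, 0.8863, 0.6740; total = 4.2772.
Total variance with 7 standardized items is 7, so the solution explains 4.2772/7 = 0.6110 = 61.10%.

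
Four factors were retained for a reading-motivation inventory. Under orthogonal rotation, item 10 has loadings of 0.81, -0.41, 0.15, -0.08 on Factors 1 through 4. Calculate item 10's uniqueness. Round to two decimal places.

h² = 0.81² + (-0.41)² + 0.15² + (-0.08)² = 0.6561 + 0.1681 + 0.0225 + 0.0064 = 0.8531
Uniqueness u² = 1 − h² = 1 − 0.8531 = 0.1469

0.15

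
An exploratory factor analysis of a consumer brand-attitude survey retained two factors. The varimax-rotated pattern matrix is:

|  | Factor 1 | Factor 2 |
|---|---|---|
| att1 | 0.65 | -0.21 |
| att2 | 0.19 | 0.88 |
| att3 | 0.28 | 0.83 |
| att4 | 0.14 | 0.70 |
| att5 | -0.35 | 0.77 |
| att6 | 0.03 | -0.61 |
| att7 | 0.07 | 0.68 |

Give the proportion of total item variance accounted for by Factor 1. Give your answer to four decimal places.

0.0978

SS loadings for Factor 1 = 0.65² + 0.19² + 0.28² + 0.14² + (-0.35)² + 0.03² + 0.07² = 0.6849
Proportion of variance = 0.6849 / 7 = 0.0978.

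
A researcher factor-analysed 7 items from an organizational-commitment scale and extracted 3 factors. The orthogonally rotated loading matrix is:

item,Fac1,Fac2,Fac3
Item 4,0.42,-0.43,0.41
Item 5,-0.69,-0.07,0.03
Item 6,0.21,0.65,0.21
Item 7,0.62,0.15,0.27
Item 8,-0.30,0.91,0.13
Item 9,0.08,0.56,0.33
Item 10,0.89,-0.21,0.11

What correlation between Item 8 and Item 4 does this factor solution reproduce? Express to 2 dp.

r̂ = Σ λ_i·λ_j across factors = (-0.30)(0.42) + (0.91)(-0.43) + (0.13)(0.41)
  = -0.1260 -0.3913 +0.0533 = -0.4640

-0.46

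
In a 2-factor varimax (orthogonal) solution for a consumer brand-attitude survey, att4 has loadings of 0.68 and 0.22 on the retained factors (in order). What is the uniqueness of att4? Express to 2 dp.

h² = 0.68² + 0.22² = 0.4624 + 0.0484 = 0.5108
Uniqueness u² = 1 − h² = 1 − 0.5108 = 0.4892

0.49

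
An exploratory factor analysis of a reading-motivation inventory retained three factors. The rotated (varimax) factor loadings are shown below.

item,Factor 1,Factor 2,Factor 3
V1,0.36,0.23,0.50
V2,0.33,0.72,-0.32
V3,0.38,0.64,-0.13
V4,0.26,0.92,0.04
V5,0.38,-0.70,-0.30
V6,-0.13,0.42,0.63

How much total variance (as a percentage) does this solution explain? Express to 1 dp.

SS loadings by factor: 0.6118, 2.4937, 0.8578; total = 3.9633.
Total variance with 6 standardized items is 6, so the solution explains 3.9633/6 = 0.6606 = 66.06%.

66.1%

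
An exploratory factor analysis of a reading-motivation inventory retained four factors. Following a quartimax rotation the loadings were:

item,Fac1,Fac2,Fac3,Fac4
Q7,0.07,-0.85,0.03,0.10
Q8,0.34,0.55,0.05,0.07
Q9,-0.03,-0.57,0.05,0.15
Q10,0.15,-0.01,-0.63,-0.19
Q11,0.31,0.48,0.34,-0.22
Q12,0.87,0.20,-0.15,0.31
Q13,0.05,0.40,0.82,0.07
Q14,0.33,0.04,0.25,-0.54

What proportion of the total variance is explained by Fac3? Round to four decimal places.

SS loadings for Fac3 = 0.03² + 0.05² + 0.05² + (-0.63)² + 0.34² + (-0.15)² + 0.82² + 0.25² = 1.2758
Proportion of variance = 1.2758 / 8 = 0.1595.

0.1595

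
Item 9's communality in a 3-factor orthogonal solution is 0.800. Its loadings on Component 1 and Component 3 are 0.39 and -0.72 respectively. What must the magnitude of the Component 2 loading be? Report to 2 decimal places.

0.36

Under orthogonal rotation h² = Σλ², so λ_Component 2² = h² − (0.6705) = 0.800 − 0.6705 = 0.1295.
|λ| = √0.1295 = 0.3599.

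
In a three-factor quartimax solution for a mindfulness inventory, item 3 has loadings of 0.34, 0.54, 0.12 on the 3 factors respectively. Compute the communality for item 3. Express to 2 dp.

h² = 0.34² + 0.54² + 0.12² = 0.1156 + 0.2916 + 0.0144 = 0.4216

0.42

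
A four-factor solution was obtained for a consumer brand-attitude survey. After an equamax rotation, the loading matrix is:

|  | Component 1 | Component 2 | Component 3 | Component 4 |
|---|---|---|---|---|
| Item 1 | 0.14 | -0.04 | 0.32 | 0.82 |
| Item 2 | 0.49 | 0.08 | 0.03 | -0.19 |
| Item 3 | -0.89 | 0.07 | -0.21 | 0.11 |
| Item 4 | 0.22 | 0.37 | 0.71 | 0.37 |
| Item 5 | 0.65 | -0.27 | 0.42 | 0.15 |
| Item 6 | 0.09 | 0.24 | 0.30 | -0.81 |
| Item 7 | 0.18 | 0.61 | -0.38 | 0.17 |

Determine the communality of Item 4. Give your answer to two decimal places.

h² = 0.22² + 0.37² + 0.71² + 0.37² = 0.0484 + 0.1369 + 0.5041 + 0.1369 = 0.8263

0.83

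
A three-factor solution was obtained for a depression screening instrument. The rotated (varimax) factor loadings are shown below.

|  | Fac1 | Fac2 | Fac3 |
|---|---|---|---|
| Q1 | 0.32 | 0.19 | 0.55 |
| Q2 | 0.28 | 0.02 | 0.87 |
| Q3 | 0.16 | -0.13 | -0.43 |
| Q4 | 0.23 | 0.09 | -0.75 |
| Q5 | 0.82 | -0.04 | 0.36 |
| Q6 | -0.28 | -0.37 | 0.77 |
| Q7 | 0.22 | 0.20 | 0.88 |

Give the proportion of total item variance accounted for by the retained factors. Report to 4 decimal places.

SS loadings by factor: 1.0585, 0.2400, 3.3037; total = 4.6022.
Total variance with 7 standardized items is 7, so the solution explains 4.6022/7 = 0.6575.

0.6575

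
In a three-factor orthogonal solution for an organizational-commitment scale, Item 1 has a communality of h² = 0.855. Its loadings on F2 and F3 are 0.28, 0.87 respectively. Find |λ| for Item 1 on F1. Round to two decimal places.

0.14

Under orthogonal rotation h² = Σλ², so λ_F1² = h² − (0.8353) = 0.855 − 0.8353 = 0.0197.
|λ| = √0.0197 = 0.1404.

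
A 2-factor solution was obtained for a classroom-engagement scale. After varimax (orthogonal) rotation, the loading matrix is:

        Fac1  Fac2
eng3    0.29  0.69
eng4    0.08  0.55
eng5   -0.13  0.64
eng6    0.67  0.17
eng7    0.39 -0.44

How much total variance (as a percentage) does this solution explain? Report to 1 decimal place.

42.4%

Communalities: 0.5602, 0.3089, 0.4265, 0.4778, 0.3457; Σh² = 2.1191.
Total variance with 5 standardized items is 5, so the solution explains 2.1191/5 = 0.4238 = 42.38%.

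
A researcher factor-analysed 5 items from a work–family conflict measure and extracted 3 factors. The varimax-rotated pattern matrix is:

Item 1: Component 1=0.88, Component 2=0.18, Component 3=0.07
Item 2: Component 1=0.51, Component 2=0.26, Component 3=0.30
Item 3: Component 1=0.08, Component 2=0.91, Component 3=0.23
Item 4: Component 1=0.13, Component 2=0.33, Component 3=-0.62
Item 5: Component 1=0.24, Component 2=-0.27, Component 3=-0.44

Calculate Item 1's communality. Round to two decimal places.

0.81

h² = 0.88² + 0.18² + 0.07² = 0.7744 + 0.0324 + 0.0049 = 0.8117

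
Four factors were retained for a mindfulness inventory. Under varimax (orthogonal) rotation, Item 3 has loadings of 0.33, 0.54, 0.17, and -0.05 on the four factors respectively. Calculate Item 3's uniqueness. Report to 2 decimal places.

0.57

h² = 0.33² + 0.54² + 0.17² + (-0.05)² = 0.1089 + 0.2916 + 0.0289 + 0.0025 = 0.4319
Uniqueness u² = 1 − h² = 1 − 0.4319 = 0.5681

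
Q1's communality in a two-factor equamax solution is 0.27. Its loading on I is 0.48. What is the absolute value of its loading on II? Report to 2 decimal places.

0.20

Under orthogonal rotation h² = Σλ², so λ_II² = h² − (0.2304) = 0.27 − 0.2304 = 0.0396.
|λ| = √0.0396 = 0.1990.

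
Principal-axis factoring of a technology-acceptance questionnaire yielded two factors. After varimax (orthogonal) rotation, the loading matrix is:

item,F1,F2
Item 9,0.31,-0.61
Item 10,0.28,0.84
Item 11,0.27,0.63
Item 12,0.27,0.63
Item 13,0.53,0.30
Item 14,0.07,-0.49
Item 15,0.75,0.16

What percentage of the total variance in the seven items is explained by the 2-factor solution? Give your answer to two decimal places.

48.51%

SS loadings by factor: 1.1686, 2.2272; total = 3.3958.
Total variance with 7 standardized items is 7, so the solution explains 3.3958/7 = 0.4851 = 48.51%.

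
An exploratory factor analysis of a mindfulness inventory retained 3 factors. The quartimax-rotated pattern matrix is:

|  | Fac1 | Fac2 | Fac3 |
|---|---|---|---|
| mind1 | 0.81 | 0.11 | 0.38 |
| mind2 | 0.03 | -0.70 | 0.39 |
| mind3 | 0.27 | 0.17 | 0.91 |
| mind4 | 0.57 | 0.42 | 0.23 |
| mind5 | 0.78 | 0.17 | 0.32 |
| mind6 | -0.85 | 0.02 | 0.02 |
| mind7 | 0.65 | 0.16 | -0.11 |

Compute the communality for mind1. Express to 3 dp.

h² = 0.81² + 0.11² + 0.38² = 0.6561 + 0.0121 + 0.1444 = 0.8126

0.813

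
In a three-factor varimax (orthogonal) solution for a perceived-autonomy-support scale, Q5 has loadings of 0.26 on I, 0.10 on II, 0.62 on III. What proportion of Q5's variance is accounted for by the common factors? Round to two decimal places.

h² = 0.26² + 0.10² + 0.62² = 0.0676 + 0.0100 + 0.3844 = 0.4620

0.46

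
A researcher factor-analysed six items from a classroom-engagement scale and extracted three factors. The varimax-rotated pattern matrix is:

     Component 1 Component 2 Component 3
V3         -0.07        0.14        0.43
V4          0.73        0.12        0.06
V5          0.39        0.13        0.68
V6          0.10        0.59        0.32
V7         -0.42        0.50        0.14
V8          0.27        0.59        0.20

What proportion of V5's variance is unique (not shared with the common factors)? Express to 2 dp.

h² = 0.39² + 0.13² + 0.68² = 0.1521 + 0.0169 + 0.4624 = 0.6314
Uniqueness u² = 1 − h² = 1 − 0.6314 = 0.3686

0.37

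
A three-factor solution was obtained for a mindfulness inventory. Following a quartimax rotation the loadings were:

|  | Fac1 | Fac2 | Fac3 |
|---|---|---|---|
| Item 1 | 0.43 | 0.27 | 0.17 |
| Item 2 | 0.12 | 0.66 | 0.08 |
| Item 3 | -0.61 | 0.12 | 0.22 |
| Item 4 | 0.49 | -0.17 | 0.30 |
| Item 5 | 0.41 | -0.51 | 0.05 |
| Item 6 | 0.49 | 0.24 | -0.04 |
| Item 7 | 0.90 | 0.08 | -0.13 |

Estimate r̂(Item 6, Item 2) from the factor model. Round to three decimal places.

0.214

r̂ = Σ λ_i·λ_j across factors = (0.49)(0.12) + (0.24)(0.66) + (-0.04)(0.08)
  = +0.0588 +0.1584 -0.0032 = 0.2140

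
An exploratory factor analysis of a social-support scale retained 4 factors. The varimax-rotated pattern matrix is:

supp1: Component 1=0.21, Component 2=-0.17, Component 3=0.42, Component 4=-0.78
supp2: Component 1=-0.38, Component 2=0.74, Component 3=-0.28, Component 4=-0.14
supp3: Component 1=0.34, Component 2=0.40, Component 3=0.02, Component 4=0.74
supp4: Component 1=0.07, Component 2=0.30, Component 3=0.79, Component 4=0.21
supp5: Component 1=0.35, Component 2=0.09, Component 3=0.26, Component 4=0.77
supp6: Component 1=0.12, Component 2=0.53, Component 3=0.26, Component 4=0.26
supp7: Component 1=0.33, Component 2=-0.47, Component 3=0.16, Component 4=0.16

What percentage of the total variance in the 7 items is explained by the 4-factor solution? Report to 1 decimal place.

69.1%

SS loadings by factor: 0.5548, 1.3364, 1.0401, 1.9058; total = 4.8371.
Total variance with 7 standardized items is 7, so the solution explains 4.8371/7 = 0.6910 = 69.10%.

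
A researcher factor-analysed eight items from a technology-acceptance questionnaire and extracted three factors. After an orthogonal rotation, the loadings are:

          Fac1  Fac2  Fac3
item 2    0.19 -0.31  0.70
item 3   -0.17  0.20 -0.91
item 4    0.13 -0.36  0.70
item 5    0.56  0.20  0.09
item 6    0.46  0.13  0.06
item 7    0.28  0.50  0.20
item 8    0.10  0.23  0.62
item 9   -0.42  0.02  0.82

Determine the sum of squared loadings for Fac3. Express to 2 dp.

2.92

SS loadings for Fac3 = 0.70² + (-0.91)² + 0.70² + 0.09² + 0.06² + 0.20² + 0.62² + 0.82² = 0.4900 + 0.8281 + 0.4900 + 0.0081 + 0.0036 + 0.0400 + 0.3844 + 0.6724 = 2.9166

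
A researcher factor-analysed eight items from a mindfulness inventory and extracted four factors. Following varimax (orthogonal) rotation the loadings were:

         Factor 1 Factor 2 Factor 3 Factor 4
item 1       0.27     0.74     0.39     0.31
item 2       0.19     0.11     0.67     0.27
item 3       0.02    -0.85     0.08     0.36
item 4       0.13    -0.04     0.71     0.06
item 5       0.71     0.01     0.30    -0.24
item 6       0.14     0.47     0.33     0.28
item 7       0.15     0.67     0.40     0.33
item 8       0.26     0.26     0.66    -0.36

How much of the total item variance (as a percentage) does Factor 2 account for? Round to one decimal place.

SS loadings for Factor 2 = 0.74² + 0.11² + (-0.85)² + (-0.04)² + 0.01² + 0.47² + 0.67² + 0.26² = 2.0213
With 8 standardized items, total variance = 8. Proportion = 2.0213/8 = 0.2527 → 25.27%.

25.3%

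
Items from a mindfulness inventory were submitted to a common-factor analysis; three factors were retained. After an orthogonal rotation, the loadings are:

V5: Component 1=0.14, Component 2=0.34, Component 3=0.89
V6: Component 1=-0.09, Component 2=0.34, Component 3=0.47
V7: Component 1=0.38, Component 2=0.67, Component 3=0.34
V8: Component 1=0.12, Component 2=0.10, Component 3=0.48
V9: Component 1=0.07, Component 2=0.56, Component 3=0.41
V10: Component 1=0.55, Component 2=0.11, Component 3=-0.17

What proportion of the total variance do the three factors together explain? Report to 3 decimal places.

SS loadings by factor: 0.4939, 1.0158, 1.5560; total = 3.0657.
Total variance with 6 standardized items is 6, so the solution explains 3.0657/6 = 0.5110.

0.511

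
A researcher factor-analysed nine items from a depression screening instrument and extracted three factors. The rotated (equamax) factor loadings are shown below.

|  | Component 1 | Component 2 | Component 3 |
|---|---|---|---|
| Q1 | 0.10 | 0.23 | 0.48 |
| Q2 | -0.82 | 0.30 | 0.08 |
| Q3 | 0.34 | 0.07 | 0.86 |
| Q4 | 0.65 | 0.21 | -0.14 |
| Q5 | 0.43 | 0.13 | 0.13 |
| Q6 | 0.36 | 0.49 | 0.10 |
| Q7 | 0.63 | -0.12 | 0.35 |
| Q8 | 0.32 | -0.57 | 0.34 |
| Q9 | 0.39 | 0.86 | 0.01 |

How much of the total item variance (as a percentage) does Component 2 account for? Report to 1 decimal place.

17.0%

SS loadings for Component 2 = 0.23² + 0.30² + 0.07² + 0.21² + 0.13² + 0.49² + (-0.12)² + (-0.57)² + 0.86² = 1.5278
With 9 standardized items, total variance = 9. Proportion = 1.5278/9 = 0.1698 → 16.98%.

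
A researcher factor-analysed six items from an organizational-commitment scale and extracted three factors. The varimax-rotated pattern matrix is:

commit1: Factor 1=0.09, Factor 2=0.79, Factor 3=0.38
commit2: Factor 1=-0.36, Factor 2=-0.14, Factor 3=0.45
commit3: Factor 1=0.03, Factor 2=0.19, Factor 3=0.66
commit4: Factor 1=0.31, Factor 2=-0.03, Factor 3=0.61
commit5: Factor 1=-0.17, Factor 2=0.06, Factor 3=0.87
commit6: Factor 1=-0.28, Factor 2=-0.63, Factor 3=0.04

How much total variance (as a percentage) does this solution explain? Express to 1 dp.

55.6%

SS loadings by factor: 0.3420, 1.0812, 1.9131; total = 3.3363.
Total variance with 6 standardized items is 6, so the solution explains 3.3363/6 = 0.5561 = 55.60%.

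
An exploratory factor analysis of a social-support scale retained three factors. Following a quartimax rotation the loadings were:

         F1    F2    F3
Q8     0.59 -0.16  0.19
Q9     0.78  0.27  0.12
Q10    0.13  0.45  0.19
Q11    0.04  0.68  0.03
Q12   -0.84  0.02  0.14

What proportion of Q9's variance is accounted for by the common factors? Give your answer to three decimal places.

0.696

h² = 0.78² + 0.27² + 0.12² = 0.6084 + 0.0729 + 0.0144 = 0.6957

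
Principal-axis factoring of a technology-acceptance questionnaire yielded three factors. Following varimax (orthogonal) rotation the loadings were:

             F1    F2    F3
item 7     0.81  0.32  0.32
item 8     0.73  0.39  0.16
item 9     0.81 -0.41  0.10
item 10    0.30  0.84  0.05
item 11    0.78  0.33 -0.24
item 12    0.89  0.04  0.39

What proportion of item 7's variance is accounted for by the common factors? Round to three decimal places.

0.861

h² = 0.81² + 0.32² + 0.32² = 0.6561 + 0.1024 + 0.1024 = 0.8609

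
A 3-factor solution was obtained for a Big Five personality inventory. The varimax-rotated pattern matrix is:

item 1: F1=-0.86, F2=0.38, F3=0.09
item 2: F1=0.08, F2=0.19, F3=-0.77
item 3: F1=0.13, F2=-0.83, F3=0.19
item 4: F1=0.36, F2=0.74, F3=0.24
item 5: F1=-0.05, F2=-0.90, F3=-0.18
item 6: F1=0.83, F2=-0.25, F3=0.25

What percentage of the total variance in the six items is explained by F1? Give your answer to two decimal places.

SS loadings for F1 = (-0.86)² + 0.08² + 0.13² + 0.36² + (-0.05)² + 0.83² = 1.5839
With 6 standardized items, total variance = 6. Proportion = 1.5839/6 = 0.2640 → 26.40%.

26.40%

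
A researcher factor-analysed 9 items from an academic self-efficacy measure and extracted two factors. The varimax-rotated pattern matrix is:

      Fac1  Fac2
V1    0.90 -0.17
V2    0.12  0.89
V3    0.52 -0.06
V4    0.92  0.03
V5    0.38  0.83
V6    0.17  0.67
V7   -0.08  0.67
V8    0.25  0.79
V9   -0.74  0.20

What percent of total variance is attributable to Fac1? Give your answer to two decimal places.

30.34%

SS loadings for Fac1 = 0.90² + 0.12² + 0.52² + 0.92² + 0.38² + 0.17² + (-0.08)² + 0.25² + (-0.74)² = 2.7310
With 9 standardized items, total variance = 9. Proportion = 2.7310/9 = 0.3034 → 30.34%.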